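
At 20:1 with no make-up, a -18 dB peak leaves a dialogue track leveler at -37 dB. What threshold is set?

Input is 20 dB above T (since output overshoot × R = input overshoot: (-37 − T)·20 = -18 − T gives T = -38 dB).
Check: -38 + (-18 − (-38))/20 = -38 + 1 = -37 dB. ✓

-38 dB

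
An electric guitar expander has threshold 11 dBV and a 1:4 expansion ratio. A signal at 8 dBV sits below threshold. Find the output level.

Below threshold, a 1:4 expander applies gain = (4−1)×(T − x) of attenuation.
(4−1) × 3 = 9 dB, so output = 8 − 9 = -1 dBV.

-1 dBV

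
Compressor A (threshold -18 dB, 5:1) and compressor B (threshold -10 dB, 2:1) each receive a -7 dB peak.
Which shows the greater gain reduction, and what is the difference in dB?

A: 11 dB over, compressed to 2.2 dB over, so 8.8 dB of GR.
B: 3 dB over, compressed to 1.5 dB over, so 1.5 dB of GR.
A applies 7.3 dB more gain reduction.

A, by 7.3 dB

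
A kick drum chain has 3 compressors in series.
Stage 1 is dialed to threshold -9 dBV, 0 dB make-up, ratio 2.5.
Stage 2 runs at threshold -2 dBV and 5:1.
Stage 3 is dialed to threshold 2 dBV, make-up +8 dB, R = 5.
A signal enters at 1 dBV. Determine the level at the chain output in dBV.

Stage 1: 1 dBV is 10 dB over -9 dBV; at 2.5:1 that becomes 4 dB over, giving -5 dBV.
Stage 2: below threshold (-5 ≤ -2); passes unchanged; output -5 dBV.
Stage 3: below threshold (-5 ≤ 2); passes unchanged; make-up brings it to 3 dBV.

3 dBV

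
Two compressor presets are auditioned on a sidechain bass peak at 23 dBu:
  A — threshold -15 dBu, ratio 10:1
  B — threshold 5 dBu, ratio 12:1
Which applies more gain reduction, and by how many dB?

A: 38 dB over, compressed to 3.8 dB over, so 34.2 dB of GR.
B: 18 dB over, compressed to 1.5 dB over, so 16.5 dB of GR.
A reduces 17.7 dB more.

A, by 17.7 dB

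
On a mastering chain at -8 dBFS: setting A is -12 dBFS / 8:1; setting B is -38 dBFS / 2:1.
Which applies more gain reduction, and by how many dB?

B, by 11.5 dB

A: GR = 4 − 4/8 = 3.5 dB.
B: GR = 30 − 30/2 = 15 dB.
B applies 11.5 dB more gain reduction.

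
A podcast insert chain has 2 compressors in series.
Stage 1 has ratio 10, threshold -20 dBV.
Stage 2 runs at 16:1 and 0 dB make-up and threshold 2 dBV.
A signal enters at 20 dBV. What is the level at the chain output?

-16 dBV

Stage 1: 40 dB above -20 dBV, reduced 10:1 to 4 dB above → -16 dBV.
Stage 2: -16 dBV is at or below the 2 dBV threshold — no compression; output -16 dBV.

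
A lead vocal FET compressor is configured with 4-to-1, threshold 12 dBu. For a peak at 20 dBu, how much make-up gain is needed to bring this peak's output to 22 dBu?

8 dB

Overshoot 8 dB → 8/4 = 2 dB after compression, so the compressed level is 12 + 2 = 14 dBu.
Make-up = target − compressed = 22 − 14 = 8 dB.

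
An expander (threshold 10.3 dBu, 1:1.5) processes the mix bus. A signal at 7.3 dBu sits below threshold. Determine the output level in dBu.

Below threshold, a 1:1.5 expander applies gain = (1.5−1)×(T − x) of attenuation.
(1.5−1) × 3 = 1.5 dB, so output = 7.3 − 1.5 = 5.8 dBu.

5.8 dBu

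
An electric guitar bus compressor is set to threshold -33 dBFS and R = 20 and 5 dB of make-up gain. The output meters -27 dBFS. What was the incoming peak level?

-13 dBFS

Before make-up, the level was -27 − 5 = -32 dBFS.
That's 1 dB above the -33 dBFS threshold.
Undo the ratio: input overshoot = 1 × 20 = 20 dB, giving input = -13 dBFS.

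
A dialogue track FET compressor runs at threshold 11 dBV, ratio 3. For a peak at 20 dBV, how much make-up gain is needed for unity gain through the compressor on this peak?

6 dB

Overshoot 9 dB → 9/3 = 3 dB after compression, so the compressed level is 11 + 3 = 14 dBV.
Make-up = target − compressed = 20 − 14 = 6 dB.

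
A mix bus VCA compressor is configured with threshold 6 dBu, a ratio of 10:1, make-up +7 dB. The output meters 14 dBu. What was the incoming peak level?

16 dBu

Before make-up, the level was 14 − 7 = 7 dBu.
Post-compression overshoot = 7 − 6 = 1 dB.
Before 10:1 compression the overshoot was 1 × 10 = 10 dB, so input = 6 + 10 = 16 dBu.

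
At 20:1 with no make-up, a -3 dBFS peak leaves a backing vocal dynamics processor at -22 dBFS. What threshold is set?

Gain reduction = -3 − (-22) = 19 dB; output overshoot = GR / (R − 1) = 19 / 19 = 1 dB.
Threshold = output − output overshoot = -22 − 1 = -23 dBFS.

-23 dBFS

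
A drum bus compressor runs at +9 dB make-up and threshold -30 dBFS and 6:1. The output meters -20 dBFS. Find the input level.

Remove make-up: -20 − 9 = -29 dBFS.
That's 1 dB above the -30 dBFS threshold.
Input overshoot = R × output overshoot = 6 dB → input = -30 + 6 = -24 dBFS.

-24 dBFS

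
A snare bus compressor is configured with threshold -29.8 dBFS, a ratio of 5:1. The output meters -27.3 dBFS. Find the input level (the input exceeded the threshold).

Post-compression overshoot = -27.3 − (-29.8) = 2.5 dB.
Before 5:1 compression the overshoot was 2.5 × 5 = 12.5 dB, so input = -29.8 + 12.5 = -17.3 dBFS.

-17.3 dBFS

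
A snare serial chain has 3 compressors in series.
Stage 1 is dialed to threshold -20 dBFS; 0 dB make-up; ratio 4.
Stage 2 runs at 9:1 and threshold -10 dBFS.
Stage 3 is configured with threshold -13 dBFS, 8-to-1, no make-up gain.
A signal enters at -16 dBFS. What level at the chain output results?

Stage 1: -16 dBFS is 4 dB over -20 dBFS; at 4:1 that becomes 1 dB over, giving -19 dBFS.
Stage 2: -19 dBFS ≤ -10 dBFS, so stage 2 doesn't engage; output -19 dBFS.
Stage 3: -19 dBFS ≤ -13 dBFS, so stage 3 doesn't engage; output -19 dBFS.

-19 dBFS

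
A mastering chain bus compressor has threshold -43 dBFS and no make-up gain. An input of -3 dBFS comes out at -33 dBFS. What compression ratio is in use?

Input overshoot = -3 − (-43) = 40 dB; output overshoot = -33 − (-43) = 10 dB.
Ratio = 40 / 10 = 4.

4:1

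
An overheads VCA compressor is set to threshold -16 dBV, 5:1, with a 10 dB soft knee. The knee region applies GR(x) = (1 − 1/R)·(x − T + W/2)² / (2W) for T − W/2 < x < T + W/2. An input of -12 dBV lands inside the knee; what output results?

-15.24 dBV

x − T + W/2 = -12 − (-16) + 5 = 9.
GR = (1 − 1/5) × 9² / 20 = 0.8 × 81 / 20 = 3.24 dB.
Output = -12 − 3.24 = -15.24 dBV.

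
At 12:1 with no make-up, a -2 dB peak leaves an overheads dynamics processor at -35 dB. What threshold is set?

Let T be the threshold. Output overshoot = (input overshoot)/R, so -35 − T = (-2 − T)/12.
12·(-35 − T) = -2 − T → 11·T = -420 − (-2) = -418.
T = -418/11 = -38 dB.

-38 dB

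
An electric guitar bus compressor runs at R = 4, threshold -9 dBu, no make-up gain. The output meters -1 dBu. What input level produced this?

23 dBu

Post-compression overshoot = -1 − (-9) = 8 dB.
Before 4:1 compression the overshoot was 8 × 4 = 32 dB, so input = -9 + 32 = 23 dBu.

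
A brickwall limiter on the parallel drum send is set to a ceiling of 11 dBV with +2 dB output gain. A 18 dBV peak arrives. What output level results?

A brickwall limiter is an ∞:1 compressor: any input above the ceiling is clamped to 11 dBV.
Output gain then adds 2 dB: 11 + 2 = 13 dBV.

13 dBV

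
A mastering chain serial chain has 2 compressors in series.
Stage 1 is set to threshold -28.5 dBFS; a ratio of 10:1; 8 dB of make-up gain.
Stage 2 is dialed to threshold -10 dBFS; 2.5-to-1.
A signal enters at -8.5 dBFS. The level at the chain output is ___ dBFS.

-18.5 dBFS

Stage 1: -8.5 dBFS is 20 dB over -28.5 dBFS; at 10:1 that becomes 2 dB over, giving -26.5 dBFS; +8 dB make-up → -18.5 dBFS.
Stage 2: -18.5 dBFS ≤ -10 dBFS, so stage 2 doesn't engage; output -18.5 dBFS.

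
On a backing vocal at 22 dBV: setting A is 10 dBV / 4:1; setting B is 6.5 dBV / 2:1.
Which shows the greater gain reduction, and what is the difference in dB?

A, by 1.25 dB

A: GR = 12 − 12/4 = 9 dB.
B: GR = 15.5 − 15.5/2 = 7.75 dB.
Difference: 1.25 dB in favour of A.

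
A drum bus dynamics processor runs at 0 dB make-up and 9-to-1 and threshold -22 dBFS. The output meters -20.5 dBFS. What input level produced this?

That's 1.5 dB above the -22 dBFS threshold.
Input overshoot = R × output overshoot = 13.5 dB → input = -22 + 13.5 = -8.5 dBFS.

-8.5 dBFS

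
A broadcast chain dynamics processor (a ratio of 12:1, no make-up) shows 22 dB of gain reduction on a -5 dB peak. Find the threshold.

Gain reduction = -5 − (-27) = 22 dB; output overshoot = GR / (R − 1) = 22 / 11 = 2 dB.
Threshold = output − output overshoot = -27 − 2 = -29 dB.

-29 dB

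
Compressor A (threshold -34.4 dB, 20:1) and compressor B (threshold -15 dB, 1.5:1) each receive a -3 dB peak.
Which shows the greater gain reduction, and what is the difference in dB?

A: 31.4 dB over, compressed to 1.57 dB over, so 29.83 dB of GR.
B: 12 dB over, compressed to 8 dB over, so 4 dB of GR.
Difference: 25.83 dB in favour of A.

A, by 25.83 dB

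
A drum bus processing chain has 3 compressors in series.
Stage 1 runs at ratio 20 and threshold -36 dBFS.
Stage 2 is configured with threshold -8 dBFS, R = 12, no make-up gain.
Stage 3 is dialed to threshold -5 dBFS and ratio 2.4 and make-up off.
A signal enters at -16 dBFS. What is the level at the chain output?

-35 dBFS

Stage 1: -16 dBFS is 20 dB over -36 dBFS; at 20:1 that becomes 1 dB over, giving -35 dBFS.
Stage 2: -35 dBFS is at or below the -8 dBFS threshold — no compression; output -35 dBFS.
Stage 3: -35 dBFS ≤ -5 dBFS, so stage 3 doesn't engage; output -35 dBFS.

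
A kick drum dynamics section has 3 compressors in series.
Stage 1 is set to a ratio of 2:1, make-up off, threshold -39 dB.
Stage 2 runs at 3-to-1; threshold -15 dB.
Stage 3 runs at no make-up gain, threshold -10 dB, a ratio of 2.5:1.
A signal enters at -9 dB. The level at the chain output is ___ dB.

Stage 1: -9 dB is 30 dB over -39 dB; at 2:1 that becomes 15 dB over, giving -24 dB.
Stage 2: -24 dB ≤ -15 dB, so stage 2 doesn't engage; output -24 dB.
Stage 3: below threshold (-24 ≤ -10); passes unchanged; output -24 dB.

-24 dB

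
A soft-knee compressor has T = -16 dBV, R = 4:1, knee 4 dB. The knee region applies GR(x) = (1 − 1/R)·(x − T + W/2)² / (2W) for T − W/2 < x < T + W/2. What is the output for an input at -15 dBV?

x − T + W/2 = -15 − (-16) + 2 = 3.
GR = (1 − 1/4) × 3² / 8 = 0.75 × 9 / 8 = 0.84375 dB.
Output = -15 − 0.84375 = -15.84375 dBV.

-15.84375 dBV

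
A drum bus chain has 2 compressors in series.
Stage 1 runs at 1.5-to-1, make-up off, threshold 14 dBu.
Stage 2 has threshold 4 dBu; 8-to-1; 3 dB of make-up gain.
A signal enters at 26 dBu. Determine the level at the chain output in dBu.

9.25 dBu

Stage 1: 26 dBu is 12 dB over 14 dBu; at 1.5:1 that becomes 8 dB over, giving 22 dBu.
Stage 2: overshoot 18 dB → 18/8 = 2.25 dB → 6.25 dBu; +3 dB make-up → 9.25 dBu.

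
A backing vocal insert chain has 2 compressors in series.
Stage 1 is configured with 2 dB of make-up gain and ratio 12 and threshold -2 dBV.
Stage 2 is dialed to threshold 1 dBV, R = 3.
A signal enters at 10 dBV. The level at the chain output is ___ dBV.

1 dBV

Stage 1: 12 dB above -2 dBV, reduced 12:1 to 1 dB above → -1 dBV; +2 dB make-up → 1 dBV.
Stage 2: below threshold (1 ≤ 1); passes unchanged; output 1 dBV.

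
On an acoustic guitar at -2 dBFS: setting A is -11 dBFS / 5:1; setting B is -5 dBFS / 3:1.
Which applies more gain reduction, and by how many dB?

A, by 5.2 dB

A: overshoot 9 dB → output overshoot 1.8 dB → GR 7.2 dB.
B: overshoot 3 dB → output overshoot 1 dB → GR 2 dB.
Difference: 5.2 dB in favour of A.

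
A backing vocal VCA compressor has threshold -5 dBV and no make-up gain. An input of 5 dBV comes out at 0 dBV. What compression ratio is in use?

2:1

Input overshoot = 5 − (-5) = 10 dB; output overshoot = 0 − (-5) = 5 dB.
Ratio = 10 / 5 = 2.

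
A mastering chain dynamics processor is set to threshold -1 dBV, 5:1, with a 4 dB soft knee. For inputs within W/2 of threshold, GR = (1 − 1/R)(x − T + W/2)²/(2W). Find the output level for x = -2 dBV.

x − T + W/2 = -2 − (-1) + 2 = 1.
GR = (1 − 1/5) × 1² / 8 = 0.8 × 1 / 8 = 0.1 dB.
Output = -2 − 0.1 = -2.1 dBV.

-2.1 dBV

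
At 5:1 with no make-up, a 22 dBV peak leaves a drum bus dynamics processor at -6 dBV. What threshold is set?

Input is 35 dB above T (since output overshoot × R = input overshoot: (-6 − T)·5 = 22 − T gives T = -13 dBV).
Check: -13 + (22 − (-13))/5 = -13 + 7 = -6 dBV. ✓

-13 dBV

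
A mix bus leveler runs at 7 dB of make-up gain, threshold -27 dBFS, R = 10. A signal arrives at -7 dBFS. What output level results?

The input is 20 dB above the -27 dBFS threshold.
10:1 compression reduces that to 20/10 = 2 dB over.
Output = -27 + 2 = -25 dBFS; make-up adds 7 dB, giving -18 dBFS.

-18 dBFS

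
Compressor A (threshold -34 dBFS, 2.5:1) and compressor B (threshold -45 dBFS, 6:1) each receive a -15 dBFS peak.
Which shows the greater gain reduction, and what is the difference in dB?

A: 19 dB over, compressed to 7.6 dB over, so 11.4 dB of GR.
B: 30 dB over, compressed to 5 dB over, so 25 dB of GR.
B reduces 13.6 dB more.

B, by 13.6 dB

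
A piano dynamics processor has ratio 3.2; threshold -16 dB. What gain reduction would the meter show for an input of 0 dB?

The signal is 16 dB above threshold.
A 3.2:1 ratio leaves 5 dB of that excess.
So the signal is attenuated by 16 − 5 = 11 dB.

11 dB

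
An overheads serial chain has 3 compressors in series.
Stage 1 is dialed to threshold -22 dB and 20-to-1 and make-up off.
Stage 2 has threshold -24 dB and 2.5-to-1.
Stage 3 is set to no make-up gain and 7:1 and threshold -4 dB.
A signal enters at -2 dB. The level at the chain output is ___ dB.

Stage 1: -2 dB is 20 dB over -22 dB; at 20:1 that becomes 1 dB over, giving -21 dB.
Stage 2: 3 dB above -24 dB, reduced 2.5:1 to 1.2 dB above → -22.8 dB.
Stage 3: below threshold (-22.8 ≤ -4); passes unchanged; output -22.8 dB.

-22.8 dB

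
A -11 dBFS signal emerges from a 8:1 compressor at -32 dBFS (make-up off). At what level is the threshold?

-35 dBFS

Input is 24 dB above T (since output overshoot × R = input overshoot: (-32 − T)·8 = -11 − T gives T = -35 dBFS).
Check: -35 + (-11 − (-35))/8 = -35 + 3 = -32 dBFS. ✓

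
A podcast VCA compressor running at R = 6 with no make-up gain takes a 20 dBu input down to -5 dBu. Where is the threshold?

-10 dBu

Let T be the threshold. Output overshoot = (input overshoot)/R, so -5 − T = (20 − T)/6.
6·(-5 − T) = 20 − T → 5·T = -30 − 20 = -50.
T = -50/5 = -10 dBu.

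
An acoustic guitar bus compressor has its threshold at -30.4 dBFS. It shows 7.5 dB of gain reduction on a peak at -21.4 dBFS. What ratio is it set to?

6:1

Input overshoot = -21.4 − (-30.4) = 9 dB.
Output overshoot = 9 − 7.5 = 1.5 dB.
Ratio = input overshoot / output overshoot = 9 / 1.5 = 6.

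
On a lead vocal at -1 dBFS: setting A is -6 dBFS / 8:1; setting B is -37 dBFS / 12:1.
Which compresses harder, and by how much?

A: 5 dB over, compressed to 0.625 dB over, so 4.375 dB of GR.
B: 36 dB over, compressed to 3 dB over, so 33 dB of GR.
B reduces 28.625 dB more.

B, by 28.625 dB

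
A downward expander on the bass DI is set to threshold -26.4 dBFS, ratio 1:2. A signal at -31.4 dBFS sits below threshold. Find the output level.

-36.4 dBFS

The input is 5 dB below the -26.4 dBFS threshold.
A 1:2 expander multiplies undershoot by 2: 5 × 2 = 10 dB below threshold.
Output = -26.4 − 10 = -36.4 dBFS.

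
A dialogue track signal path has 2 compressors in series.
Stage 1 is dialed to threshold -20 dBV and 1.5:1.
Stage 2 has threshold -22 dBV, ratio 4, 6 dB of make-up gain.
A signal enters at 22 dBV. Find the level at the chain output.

-8.5 dBV

Stage 1: 42 dB above -20 dBV, reduced 1.5:1 to 28 dB above → 8 dBV.
Stage 2: 8 dBV is 30 dB over -22 dBV; at 4:1 that becomes 7.5 dB over, giving -14.5 dBV; +6 dB make-up → -8.5 dBV.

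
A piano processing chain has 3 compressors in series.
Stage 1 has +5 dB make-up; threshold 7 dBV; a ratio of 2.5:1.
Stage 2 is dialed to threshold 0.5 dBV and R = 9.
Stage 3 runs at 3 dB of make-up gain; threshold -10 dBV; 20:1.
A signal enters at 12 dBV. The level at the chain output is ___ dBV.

-6.4 dBV

Stage 1: 5 dB above 7 dBV, reduced 2.5:1 to 2 dB above → 9 dBV; +5 dB make-up → 14 dBV.
Stage 2: overshoot 13.5 dB → 13.5/9 = 1.5 dB → 2 dBV.
Stage 3: overshoot 12 dB → 12/20 = 0.6 dB → -9.4 dBV; +3 dB make-up → -6.4 dBV.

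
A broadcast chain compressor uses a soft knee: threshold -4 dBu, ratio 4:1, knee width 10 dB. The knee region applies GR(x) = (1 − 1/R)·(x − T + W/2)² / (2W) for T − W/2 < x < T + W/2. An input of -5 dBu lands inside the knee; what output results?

-5.6 dBu

x − T + W/2 = -5 − (-4) + 5 = 4.
GR = (1 − 1/4) × 4² / 20 = 0.75 × 16 / 20 = 0.6 dB.
Output = -5 − 0.6 = -5.6 dBu.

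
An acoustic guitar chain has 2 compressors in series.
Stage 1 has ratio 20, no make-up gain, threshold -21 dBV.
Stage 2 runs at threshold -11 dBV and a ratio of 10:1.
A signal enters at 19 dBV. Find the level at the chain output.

-19 dBV

Stage 1: overshoot 40 dB → 40/20 = 2 dB → -19 dBV.
Stage 2: -19 dBV ≤ -11 dBV, so stage 2 doesn't engage; output -19 dBV.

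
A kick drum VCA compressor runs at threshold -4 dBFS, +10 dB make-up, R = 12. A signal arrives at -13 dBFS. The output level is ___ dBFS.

-13 dBFS is 9 dB below the -4 dBFS threshold, so no gain reduction is applied.
Make-up gain adds 10 dB: -13 + 10 = -3 dBFS.

-3 dBFS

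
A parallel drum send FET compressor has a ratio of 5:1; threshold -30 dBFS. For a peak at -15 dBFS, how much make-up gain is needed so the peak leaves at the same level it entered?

12 dB

Without make-up, output = threshold + overshoot/5 = -30 + 3 = -27 dBFS.
Gap to target: 12 dB.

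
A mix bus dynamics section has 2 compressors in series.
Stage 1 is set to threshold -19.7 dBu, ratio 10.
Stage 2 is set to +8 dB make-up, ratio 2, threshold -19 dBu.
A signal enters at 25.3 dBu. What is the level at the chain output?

Stage 1: 25.3 dBu is 45 dB over -19.7 dBu; at 10:1 that becomes 4.5 dB over, giving -15.2 dBu.
Stage 2: overshoot 3.8 dB → 3.8/2 = 1.9 dB → -17.1 dBu; +8 dB make-up → -9.1 dBu.

-9.1 dBu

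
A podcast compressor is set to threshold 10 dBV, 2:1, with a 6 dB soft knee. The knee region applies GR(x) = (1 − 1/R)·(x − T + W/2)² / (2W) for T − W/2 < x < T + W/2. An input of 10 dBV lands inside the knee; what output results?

9.625 dBV

x − T + W/2 = 10 − 10 + 3 = 3.
GR = (1 − 1/2) × 3² / 12 = 0.5 × 9 / 12 = 0.375 dB.
Output = 10 − 0.375 = 9.625 dBV.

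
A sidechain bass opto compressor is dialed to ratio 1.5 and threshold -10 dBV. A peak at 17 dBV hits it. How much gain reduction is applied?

9 dB

Overshoot = 17 − (-10) = 27 dB.
After 1.5:1 compression the overshoot becomes 27/1.5 = 18 dB.
So the signal is attenuated by 27 − 18 = 9 dB.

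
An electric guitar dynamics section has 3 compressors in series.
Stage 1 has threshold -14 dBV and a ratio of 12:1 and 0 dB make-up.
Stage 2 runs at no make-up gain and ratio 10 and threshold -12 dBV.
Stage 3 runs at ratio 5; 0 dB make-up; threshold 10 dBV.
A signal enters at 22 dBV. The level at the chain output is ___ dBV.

-11.9 dBV

Stage 1: 36 dB above -14 dBV, reduced 12:1 to 3 dB above → -11 dBV.
Stage 2: 1 dB above -12 dBV, reduced 10:1 to 0.1 dB above → -11.9 dBV.
Stage 3: -11.9 dBV is at or below the 10 dBV threshold — no compression; output -11.9 dBV.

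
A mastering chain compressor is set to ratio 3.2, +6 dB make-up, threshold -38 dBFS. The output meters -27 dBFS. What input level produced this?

Before make-up, the level was -27 − 6 = -33 dBFS.
Post-compression overshoot = -33 − (-38) = 5 dB.
Undo the ratio: input overshoot = 5 × 3.2 = 16 dB, giving input = -22 dBFS.

-22 dBFS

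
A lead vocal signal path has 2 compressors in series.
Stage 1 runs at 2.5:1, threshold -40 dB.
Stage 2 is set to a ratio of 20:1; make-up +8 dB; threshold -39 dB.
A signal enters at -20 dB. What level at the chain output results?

-30.65 dB

Stage 1: overshoot 20 dB → 20/2.5 = 8 dB → -32 dB.
Stage 2: 7 dB above -39 dB, reduced 20:1 to 0.35 dB above → -38.65 dB; +8 dB make-up → -30.65 dB.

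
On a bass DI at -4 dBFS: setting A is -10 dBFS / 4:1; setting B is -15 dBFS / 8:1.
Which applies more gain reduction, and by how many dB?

A: overshoot 6 dB → output overshoot 1.5 dB → GR 4.5 dB.
B: overshoot 11 dB → output overshoot 1.375 dB → GR 9.625 dB.
Difference: 5.125 dB in favour of B.

B, by 5.125 dB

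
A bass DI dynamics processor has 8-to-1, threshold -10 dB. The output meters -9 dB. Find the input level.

-2 dB

The compressed level sits -9 − (-10) = 1 dB over threshold.
Undo the ratio: input overshoot = 1 × 8 = 8 dB, giving input = -2 dB.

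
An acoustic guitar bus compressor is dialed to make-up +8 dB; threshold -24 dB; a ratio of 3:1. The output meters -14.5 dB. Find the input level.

Before make-up, the level was -14.5 − 8 = -22.5 dB.
The compressed level sits -22.5 − (-24) = 1.5 dB over threshold.
Before 3:1 compression the overshoot was 1.5 × 3 = 4.5 dB, so input = -24 + 4.5 = -19.5 dB.

-19.5 dB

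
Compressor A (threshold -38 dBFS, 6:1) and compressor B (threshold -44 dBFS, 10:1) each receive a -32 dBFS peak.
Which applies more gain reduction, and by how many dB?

B, by 5.8 dB

A: overshoot 6 dB → output overshoot 1 dB → GR 5 dB.
B: overshoot 12 dB → output overshoot 1.2 dB → GR 10.8 dB.
B applies 5.8 dB more gain reduction.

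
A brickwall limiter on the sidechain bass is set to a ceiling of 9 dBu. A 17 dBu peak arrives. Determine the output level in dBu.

A brickwall limiter is an ∞:1 compressor: any input above the ceiling is clamped to 9 dBu.

9 dBu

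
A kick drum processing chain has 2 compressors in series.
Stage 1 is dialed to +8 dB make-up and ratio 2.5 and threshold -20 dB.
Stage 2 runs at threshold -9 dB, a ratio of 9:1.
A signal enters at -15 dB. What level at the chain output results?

-10 dB

Stage 1: overshoot 5 dB → 5/2.5 = 2 dB → -18 dB; +8 dB make-up → -10 dB.
Stage 2: -10 dB is at or below the -9 dB threshold — no compression; output -10 dB.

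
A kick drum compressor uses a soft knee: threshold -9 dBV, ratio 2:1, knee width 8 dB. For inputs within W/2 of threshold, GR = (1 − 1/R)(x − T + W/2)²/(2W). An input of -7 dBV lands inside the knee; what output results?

x − T + W/2 = -7 − (-9) + 4 = 6.
GR = (1 − 1/2) × 6² / 16 = 0.5 × 36 / 16 = 1.125 dB.
Output = -7 − 1.125 = -8.125 dBV.

-8.125 dBV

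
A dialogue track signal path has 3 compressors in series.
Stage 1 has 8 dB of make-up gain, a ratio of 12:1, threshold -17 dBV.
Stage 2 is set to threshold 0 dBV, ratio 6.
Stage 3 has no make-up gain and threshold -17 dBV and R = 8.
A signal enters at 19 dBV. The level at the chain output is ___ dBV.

Stage 1: 36 dB above -17 dBV, reduced 12:1 to 3 dB above → -14 dBV; +8 dB make-up → -6 dBV.
Stage 2: -6 dBV is at or below the 0 dBV threshold — no compression; output -6 dBV.
Stage 3: -6 dBV is 11 dB over -17 dBV; at 8:1 that becomes 1.375 dB over, giving -15.625 dBV.

-15.625 dBV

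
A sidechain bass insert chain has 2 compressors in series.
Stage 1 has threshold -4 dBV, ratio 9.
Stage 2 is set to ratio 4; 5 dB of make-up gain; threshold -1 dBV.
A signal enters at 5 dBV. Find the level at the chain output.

2 dBV

Stage 1: overshoot 9 dB → 9/9 = 1 dB → -3 dBV.
Stage 2: -3 dBV ≤ -1 dBV, so stage 2 doesn't engage; make-up brings it to 2 dBV.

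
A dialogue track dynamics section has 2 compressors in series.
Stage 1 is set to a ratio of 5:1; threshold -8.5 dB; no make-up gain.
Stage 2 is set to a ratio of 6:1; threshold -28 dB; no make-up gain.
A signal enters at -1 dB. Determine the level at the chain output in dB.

Stage 1: -1 dB is 7.5 dB over -8.5 dB; at 5:1 that becomes 1.5 dB over, giving -7 dB.
Stage 2: -7 dB is 21 dB over -28 dB; at 6:1 that becomes 3.5 dB over, giving -24.5 dB.

-24.5 dB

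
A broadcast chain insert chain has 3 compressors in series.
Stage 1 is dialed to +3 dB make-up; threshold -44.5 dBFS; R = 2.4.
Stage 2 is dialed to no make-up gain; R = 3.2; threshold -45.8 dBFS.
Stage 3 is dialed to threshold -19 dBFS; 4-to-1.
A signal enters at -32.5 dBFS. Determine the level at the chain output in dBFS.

Stage 1: -32.5 dBFS is 12 dB over -44.5 dBFS; at 2.4:1 that becomes 5 dB over, giving -39.5 dBFS; +3 dB make-up → -36.5 dBFS.
Stage 2: -36.5 dBFS is 9.3 dB over -45.8 dBFS; at 3.2:1 that becomes 2.90625 dB over, giving -42.89375 dBFS.
Stage 3: below threshold (-42.89375 ≤ -19); passes unchanged; output -42.89375 dBFS.

-42.89375 dBFS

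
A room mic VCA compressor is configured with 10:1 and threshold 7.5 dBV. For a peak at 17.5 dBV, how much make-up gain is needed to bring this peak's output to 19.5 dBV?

The peak compresses to 7.5 + 10/10 = 8.5 dBV.
To reach 19.5 dBV requires 19.5 − 8.5 = 11 dB of make-up.

11 dB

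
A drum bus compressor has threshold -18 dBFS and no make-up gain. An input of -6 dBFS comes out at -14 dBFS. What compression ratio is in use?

3:1

Input overshoot = -6 − (-18) = 12 dB; output overshoot = -14 − (-18) = 4 dB.
Ratio = 12 / 4 = 3.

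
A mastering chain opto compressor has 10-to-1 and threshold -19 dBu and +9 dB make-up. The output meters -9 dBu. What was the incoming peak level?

Before make-up, the level was -9 − 9 = -18 dBu.
That's 1 dB above the -19 dBu threshold.
Input overshoot = R × output overshoot = 10 dB → input = -19 + 10 = -9 dBu.

-9 dBu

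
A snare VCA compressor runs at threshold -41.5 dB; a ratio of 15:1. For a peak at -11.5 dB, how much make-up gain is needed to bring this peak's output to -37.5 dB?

Overshoot 30 dB → 30/15 = 2 dB after compression, so the compressed level is -41.5 + 2 = -39.5 dB.
Make-up = target − compressed = -37.5 − (-39.5) = 2 dB.

2 dB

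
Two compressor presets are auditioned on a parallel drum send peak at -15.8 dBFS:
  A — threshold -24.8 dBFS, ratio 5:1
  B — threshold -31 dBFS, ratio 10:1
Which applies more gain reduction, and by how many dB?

A: GR = 9 − 9/5 = 7.2 dB.
B: GR = 15.2 − 15.2/10 = 13.68 dB.
B reduces 6.48 dB more.

B, by 6.48 dB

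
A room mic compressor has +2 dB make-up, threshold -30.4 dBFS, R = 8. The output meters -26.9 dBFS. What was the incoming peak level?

Before make-up, the level was -26.9 − 2 = -28.9 dBFS.
That's 1.5 dB above the -30.4 dBFS threshold.
Input overshoot = R × output overshoot = 12 dB → input = -30.4 + 12 = -18.4 dBFS.

-18.4 dBFS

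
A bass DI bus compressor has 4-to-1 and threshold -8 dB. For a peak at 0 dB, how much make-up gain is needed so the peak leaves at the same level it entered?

Without make-up, output = threshold + overshoot/4 = -8 + 2 = -6 dB.
Gap to target: 6 dB.

6 dB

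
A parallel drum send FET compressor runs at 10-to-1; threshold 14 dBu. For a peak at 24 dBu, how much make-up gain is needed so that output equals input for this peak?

9 dB

Overshoot 10 dB → 10/10 = 1 dB after compression, so the compressed level is 14 + 1 = 15 dBu.
Make-up = target − compressed = 24 − 15 = 9 dB.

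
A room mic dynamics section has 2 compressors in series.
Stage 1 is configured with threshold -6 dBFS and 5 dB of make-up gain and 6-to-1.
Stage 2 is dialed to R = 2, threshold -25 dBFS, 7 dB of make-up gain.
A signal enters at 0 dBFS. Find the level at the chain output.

-5.5 dBFS

Stage 1: overshoot 6 dB → 6/6 = 1 dB → -5 dBFS; +5 dB make-up → 0 dBFS.
Stage 2: 0 dBFS is 25 dB over -25 dBFS; at 2:1 that becomes 12.5 dB over, giving -12.5 dBFS; +7 dB make-up → -5.5 dBFS.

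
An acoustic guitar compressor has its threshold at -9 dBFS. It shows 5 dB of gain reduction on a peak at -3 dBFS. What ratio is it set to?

Input overshoot = -3 − (-9) = 6 dB.
Output overshoot = 6 − 5 = 1 dB.
Ratio = input overshoot / output overshoot = 6 / 1 = 6.

6:1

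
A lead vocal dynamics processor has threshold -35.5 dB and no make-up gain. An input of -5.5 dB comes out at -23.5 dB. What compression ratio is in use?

Input overshoot = -5.5 − (-35.5) = 30 dB; output overshoot = -23.5 − (-35.5) = 12 dB.
Ratio = 30 / 12 = 2.5.

2.5:1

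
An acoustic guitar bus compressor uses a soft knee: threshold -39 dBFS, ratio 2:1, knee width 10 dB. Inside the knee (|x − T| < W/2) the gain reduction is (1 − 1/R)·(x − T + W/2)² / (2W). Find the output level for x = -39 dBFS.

-39.625 dBFS

x − T + W/2 = -39 − (-39) + 5 = 5.
GR = (1 − 1/2) × 5² / 20 = 0.5 × 25 / 20 = 0.625 dB.
Output = -39 − 0.625 = -39.625 dBFS.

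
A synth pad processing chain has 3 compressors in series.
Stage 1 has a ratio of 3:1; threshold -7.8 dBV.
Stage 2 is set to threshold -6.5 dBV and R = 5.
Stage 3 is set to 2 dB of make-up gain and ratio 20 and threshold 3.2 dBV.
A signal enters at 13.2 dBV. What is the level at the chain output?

Stage 1: 13.2 dBV is 21 dB over -7.8 dBV; at 3:1 that becomes 7 dB over, giving -0.8 dBV.
Stage 2: -0.8 dBV is 5.7 dB over -6.5 dBV; at 5:1 that becomes 1.14 dB over, giving -5.36 dBV.
Stage 3: below threshold (-5.36 ≤ 3.2); passes unchanged; make-up brings it to -3.36 dBV.

-3.36 dBV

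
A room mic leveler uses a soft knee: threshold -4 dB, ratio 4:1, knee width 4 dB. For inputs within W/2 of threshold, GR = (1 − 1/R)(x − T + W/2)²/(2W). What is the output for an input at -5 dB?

-5.09375 dB

x − T + W/2 = -5 − (-4) + 2 = 1.
GR = (1 − 1/4) × 1² / 8 = 0.75 × 1 / 8 = 0.09375 dB.
Output = -5 − 0.09375 = -5.09375 dB.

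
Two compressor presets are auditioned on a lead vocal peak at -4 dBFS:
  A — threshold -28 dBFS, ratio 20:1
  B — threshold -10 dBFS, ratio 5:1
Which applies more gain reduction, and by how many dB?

A: GR = 24 − 24/20 = 22.8 dB.
B: GR = 6 − 6/5 = 4.8 dB.
A reduces 18 dB more.

A, by 18 dB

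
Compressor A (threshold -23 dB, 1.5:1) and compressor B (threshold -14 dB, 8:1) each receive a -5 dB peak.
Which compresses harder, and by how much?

B, by 1.875 dB

A: GR = 18 − 18/1.5 = 6 dB.
B: GR = 9 − 9/8 = 7.875 dB.
B reduces 1.875 dB more.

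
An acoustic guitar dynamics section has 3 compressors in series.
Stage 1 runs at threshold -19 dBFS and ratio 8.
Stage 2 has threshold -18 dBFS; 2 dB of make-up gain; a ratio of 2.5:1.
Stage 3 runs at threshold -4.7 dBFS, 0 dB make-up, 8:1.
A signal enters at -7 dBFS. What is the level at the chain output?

Stage 1: overshoot 12 dB → 12/8 = 1.5 dB → -17.5 dBFS.
Stage 2: -17.5 dBFS is 0.5 dB over -18 dBFS; at 2.5:1 that becomes 0.2 dB over, giving -17.8 dBFS; +2 dB make-up → -15.8 dBFS.
Stage 3: -15.8 dBFS is at or below the -4.7 dBFS threshold — no compression; output -15.8 dBFS.

-15.8 dBFS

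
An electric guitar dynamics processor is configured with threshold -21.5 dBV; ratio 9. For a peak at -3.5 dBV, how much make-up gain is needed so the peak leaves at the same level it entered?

Without make-up, output = threshold + overshoot/9 = -21.5 + 2 = -19.5 dBV.
Gap to target: 16 dB.

16 dB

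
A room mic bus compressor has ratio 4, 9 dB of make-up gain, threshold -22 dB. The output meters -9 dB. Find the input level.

-6 dB

Remove make-up: -9 − 9 = -18 dB.
The compressed level sits -18 − (-22) = 4 dB over threshold.
Input overshoot = R × output overshoot = 16 dB → input = -22 + 16 = -6 dB.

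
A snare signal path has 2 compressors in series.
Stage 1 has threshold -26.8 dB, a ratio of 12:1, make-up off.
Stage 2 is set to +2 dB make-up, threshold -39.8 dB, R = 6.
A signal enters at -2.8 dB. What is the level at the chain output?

-35.3 dB

Stage 1: overshoot 24 dB → 24/12 = 2 dB → -24.8 dB.
Stage 2: 15 dB above -39.8 dB, reduced 6:1 to 2.5 dB above → -37.3 dB; +2 dB make-up → -35.3 dB.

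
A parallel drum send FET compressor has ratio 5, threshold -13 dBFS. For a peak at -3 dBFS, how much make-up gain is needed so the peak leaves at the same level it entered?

The peak compresses to -13 + 10/5 = -11 dBFS.
To reach -3 dBFS requires -3 − (-11) = 8 dB of make-up.

8 dB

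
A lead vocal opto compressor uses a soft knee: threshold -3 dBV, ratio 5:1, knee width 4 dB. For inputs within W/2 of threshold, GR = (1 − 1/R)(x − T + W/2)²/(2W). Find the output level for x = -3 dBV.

-3.4 dBV

x − T + W/2 = -3 − (-3) + 2 = 2.
GR = (1 − 1/5) × 2² / 8 = 0.8 × 4 / 8 = 0.4 dB.
Output = -3 − 0.4 = -3.4 dBV.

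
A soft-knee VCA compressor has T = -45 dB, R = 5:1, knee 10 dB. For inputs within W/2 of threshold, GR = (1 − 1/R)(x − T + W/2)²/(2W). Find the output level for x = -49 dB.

x − T + W/2 = -49 − (-45) + 5 = 1.
GR = (1 − 1/5) × 1² / 20 = 0.8 × 1 / 20 = 0.04 dB.
Output = -49 − 0.04 = -49.04 dB.

-49.04 dB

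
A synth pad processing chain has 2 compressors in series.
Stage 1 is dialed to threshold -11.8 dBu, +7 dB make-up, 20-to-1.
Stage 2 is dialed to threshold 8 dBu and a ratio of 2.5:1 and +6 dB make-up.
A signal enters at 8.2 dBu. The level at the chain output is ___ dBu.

2.2 dBu

Stage 1: overshoot 20 dB → 20/20 = 1 dB → -10.8 dBu; +7 dB make-up → -3.8 dBu.
Stage 2: -3.8 dBu ≤ 8 dBu, so stage 2 doesn't engage; make-up brings it to 2.2 dBu.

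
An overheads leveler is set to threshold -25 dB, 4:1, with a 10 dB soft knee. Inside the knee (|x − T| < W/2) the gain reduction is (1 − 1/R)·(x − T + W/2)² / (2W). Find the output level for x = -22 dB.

-24.4 dB

x − T + W/2 = -22 − (-25) + 5 = 8.
GR = (1 − 1/4) × 8² / 20 = 0.75 × 64 / 20 = 2.4 dB.
Output = -22 − 2.4 = -24.4 dB.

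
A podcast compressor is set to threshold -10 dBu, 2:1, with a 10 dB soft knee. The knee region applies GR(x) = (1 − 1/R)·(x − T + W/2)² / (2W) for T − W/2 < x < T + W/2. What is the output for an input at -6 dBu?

x − T + W/2 = -6 − (-10) + 5 = 9.
GR = (1 − 1/2) × 9² / 20 = 0.5 × 81 / 20 = 2.025 dB.
Output = -6 − 2.025 = -8.025 dBu.

-8.025 dBu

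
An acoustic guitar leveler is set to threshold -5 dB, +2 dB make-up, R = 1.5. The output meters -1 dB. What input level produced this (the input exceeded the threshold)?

Before make-up, the level was -1 − 2 = -3 dB.
That's 2 dB above the -5 dB threshold.
Input overshoot = R × output overshoot = 3 dB → input = -5 + 3 = -2 dB.

-2 dB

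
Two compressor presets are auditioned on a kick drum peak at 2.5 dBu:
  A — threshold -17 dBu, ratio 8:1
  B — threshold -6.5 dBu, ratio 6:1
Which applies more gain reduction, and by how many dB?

A, by 9.5625 dB

A: 19.5 dB over, compressed to 2.4375 dB over, so 17.0625 dB of GR.
B: 9 dB over, compressed to 1.5 dB over, so 7.5 dB of GR.
A reduces 9.5625 dB more.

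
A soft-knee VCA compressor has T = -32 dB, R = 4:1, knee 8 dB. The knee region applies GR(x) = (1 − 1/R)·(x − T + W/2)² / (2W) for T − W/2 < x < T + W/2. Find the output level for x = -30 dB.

x − T + W/2 = -30 − (-32) + 4 = 6.
GR = (1 − 1/4) × 6² / 16 = 0.75 × 36 / 16 = 1.6875 dB.
Output = -30 − 1.6875 = -31.6875 dB.

-31.6875 dB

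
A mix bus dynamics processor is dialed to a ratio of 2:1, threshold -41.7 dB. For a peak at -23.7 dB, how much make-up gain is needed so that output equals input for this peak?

9 dB

The peak compresses to -41.7 + 18/2 = -32.7 dB.
To reach -23.7 dB requires -23.7 − (-32.7) = 9 dB of make-up.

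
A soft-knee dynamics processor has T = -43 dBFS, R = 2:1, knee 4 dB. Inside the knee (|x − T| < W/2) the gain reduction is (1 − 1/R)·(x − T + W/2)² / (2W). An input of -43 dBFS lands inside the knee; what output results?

x − T + W/2 = -43 − (-43) + 2 = 2.
GR = (1 − 1/2) × 2² / 8 = 0.5 × 4 / 8 = 0.25 dB.
Output = -43 − 0.25 = -43.25 dBFS.

-43.25 dBFS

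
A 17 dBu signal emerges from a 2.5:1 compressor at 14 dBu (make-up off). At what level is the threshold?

12 dBu

Input is 5 dB above T (since output overshoot × R = input overshoot: (14 − T)·2.5 = 17 − T gives T = 12 dBu).
Check: 12 + (17 − 12)/2.5 = 12 + 2 = 14 dBu. ✓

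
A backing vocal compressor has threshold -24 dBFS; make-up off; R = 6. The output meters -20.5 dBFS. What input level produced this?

That's 3.5 dB above the -24 dBFS threshold.
Before 6:1 compression the overshoot was 3.5 × 6 = 21 dB, so input = -24 + 21 = -3 dBFS.

-3 dBFS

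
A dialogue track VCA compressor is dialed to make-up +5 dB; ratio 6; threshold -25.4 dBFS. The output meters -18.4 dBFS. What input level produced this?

Remove make-up: -18.4 − 5 = -23.4 dBFS.
Post-compression overshoot = -23.4 − (-25.4) = 2 dB.
Before 6:1 compression the overshoot was 2 × 6 = 12 dB, so input = -25.4 + 12 = -13.4 dBFS.

-13.4 dBFS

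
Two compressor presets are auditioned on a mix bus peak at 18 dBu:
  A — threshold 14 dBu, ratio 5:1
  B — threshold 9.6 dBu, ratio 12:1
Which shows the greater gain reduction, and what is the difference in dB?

A: GR = 4 − 4/5 = 3.2 dB.
B: GR = 8.4 − 8.4/12 = 7.7 dB.
B applies 4.5 dB more gain reduction.

B, by 4.5 dB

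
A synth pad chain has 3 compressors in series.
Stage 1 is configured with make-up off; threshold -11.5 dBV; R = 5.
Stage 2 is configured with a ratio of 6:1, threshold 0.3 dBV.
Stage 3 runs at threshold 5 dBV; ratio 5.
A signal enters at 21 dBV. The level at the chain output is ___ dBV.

-5 dBV

Stage 1: overshoot 32.5 dB → 32.5/5 = 6.5 dB → -5 dBV.
Stage 2: below threshold (-5 ≤ 0.3); passes unchanged; output -5 dBV.
Stage 3: -5 dBV is at or below the 5 dBV threshold — no compression; output -5 dBV.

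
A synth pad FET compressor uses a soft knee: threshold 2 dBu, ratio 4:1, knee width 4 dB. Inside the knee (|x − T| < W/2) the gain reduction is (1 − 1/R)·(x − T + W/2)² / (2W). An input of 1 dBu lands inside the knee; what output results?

0.90625 dBu

x − T + W/2 = 1 − 2 + 2 = 1.
GR = (1 − 1/4) × 1² / 8 = 0.75 × 1 / 8 = 0.09375 dB.
Output = 1 − 0.09375 = 0.90625 dBu.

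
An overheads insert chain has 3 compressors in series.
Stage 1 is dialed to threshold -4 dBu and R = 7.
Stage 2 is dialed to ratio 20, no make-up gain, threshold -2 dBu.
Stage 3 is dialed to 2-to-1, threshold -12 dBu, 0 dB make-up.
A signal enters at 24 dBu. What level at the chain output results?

-6.95 dBu

Stage 1: 24 dBu is 28 dB over -4 dBu; at 7:1 that becomes 4 dB over, giving 0 dBu.
Stage 2: 0 dBu is 2 dB over -2 dBu; at 20:1 that becomes 0.1 dB over, giving -1.9 dBu.
Stage 3: 10.1 dB above -12 dBu, reduced 2:1 to 5.05 dB above → -6.95 dBu.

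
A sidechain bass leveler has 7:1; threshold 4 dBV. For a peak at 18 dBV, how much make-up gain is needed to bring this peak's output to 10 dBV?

4 dB

Without make-up, output = threshold + overshoot/7 = 4 + 2 = 6 dBV.
Gap to target: 4 dB.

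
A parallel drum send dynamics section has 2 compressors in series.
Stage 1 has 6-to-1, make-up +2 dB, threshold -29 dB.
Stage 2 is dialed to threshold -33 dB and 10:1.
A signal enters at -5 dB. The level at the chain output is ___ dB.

-32 dB

Stage 1: -5 dB is 24 dB over -29 dB; at 6:1 that becomes 4 dB over, giving -25 dB; +2 dB make-up → -23 dB.
Stage 2: -23 dB is 10 dB over -33 dB; at 10:1 that becomes 1 dB over, giving -32 dB.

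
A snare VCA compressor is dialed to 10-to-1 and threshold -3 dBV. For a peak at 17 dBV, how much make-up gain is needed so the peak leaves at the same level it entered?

Overshoot 20 dB → 20/10 = 2 dB after compression, so the compressed level is -3 + 2 = -1 dBV.
Make-up = target − compressed = 17 − (-1) = 18 dB.

18 dB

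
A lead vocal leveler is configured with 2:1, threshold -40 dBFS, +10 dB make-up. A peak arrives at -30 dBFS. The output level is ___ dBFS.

-25 dBFS

Overshoot: -30 − (-40) = 10 dB.
The 10 dB excess becomes 5 dB after 2:1 reduction.
That puts the output at -35 dBFS; make-up adds 10 dB, giving -25 dBFS.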